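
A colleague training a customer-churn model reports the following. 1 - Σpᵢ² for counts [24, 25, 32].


Probabilities: [24/81, 25/81, 32/81] ≈ [0.2963, 0.3086, 0.3951]
Σpᵢ² = (576 + 625 + 1024)/81² = 2225/6561
Gini = 1 - Σpᵢ² = 1 - 2225/6561 = 0.6609

0.6609


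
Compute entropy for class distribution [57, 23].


Probabilities: [57/80, 23/80] ≈ [0.7125, 0.2875]
H = -((57/80)·log₂(57/80) + (23/80)·log₂(23/80))
  = 0.8655 bits

0.8655 bits


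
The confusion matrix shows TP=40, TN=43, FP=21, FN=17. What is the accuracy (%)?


Accuracy = (TP+TN)/(TP+TN+FP+FN)
= (40+43)/(121)
= 83/121 = 68.6%

68.6%


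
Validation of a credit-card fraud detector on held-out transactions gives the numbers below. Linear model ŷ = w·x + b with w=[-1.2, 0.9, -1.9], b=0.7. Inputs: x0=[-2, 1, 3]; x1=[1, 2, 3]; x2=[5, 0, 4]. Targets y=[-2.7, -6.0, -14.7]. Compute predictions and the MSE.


ŷ0 = (-1.2)·(-2) + (0.9)·(1) + (-1.9)·(3) + 0.7 = -1.7
ŷ1 = (-1.2)·(1) + (0.9)·(2) + (-1.9)·(3) + 0.7 = -4.4
ŷ2 = (-1.2)·(5) + (0.9)·(0) + (-1.9)·(4) + 0.7 = -12.9
errors² = [1.0, 2.56, 3.24]
MSE = 6.8000/3 = 2.2667

2.2667


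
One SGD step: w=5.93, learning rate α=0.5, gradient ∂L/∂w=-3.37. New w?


w_new = w - α·∇
= 5.93 - 0.5·-3.37
= 5.93 + 1.685
= 7.615

7.615


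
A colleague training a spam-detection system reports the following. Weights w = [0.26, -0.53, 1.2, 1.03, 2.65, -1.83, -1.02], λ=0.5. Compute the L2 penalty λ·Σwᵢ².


‖w‖₂² = (0.26)² + (-0.53)² + (1.2)² + (1.03)² + (2.65)² + (-1.83)² + (-1.02)²
     = 0.0676 + 0.2809 + 1.44 + 1.0609 + 7.0225 + 3.3489 + 1.0404
     = 14.2612
λ·‖w‖₂² = 0.5·14.2612 = 7.1306

7.1306


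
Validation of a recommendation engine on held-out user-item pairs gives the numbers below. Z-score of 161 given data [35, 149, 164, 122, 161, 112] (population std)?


μ = 123.8333, σ = 44.0886
z = (161 - 123.8333)/44.0886 = 0.843

0.843


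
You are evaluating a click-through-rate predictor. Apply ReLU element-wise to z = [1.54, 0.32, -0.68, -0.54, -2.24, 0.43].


ReLU(1.54) = max(0, 1.54) = 1.54
ReLU(0.32) = max(0, 0.32) = 0.32
ReLU(-0.68) = max(0, -0.68) = 0.0
ReLU(-0.54) = max(0, -0.54) = 0.0
ReLU(-2.24) = max(0, -2.24) = 0.0
ReLU(0.43) = max(0, 0.43) = 0.43
result = [1.54, 0.32, 0.0, 0.0, 0.0, 0.43]

[1.54, 0.32, 0.0, 0.0, 0.0, 0.43]


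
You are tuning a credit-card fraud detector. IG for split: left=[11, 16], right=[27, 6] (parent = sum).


Parent = [38, 22], H_parent = 0.9481
H_left = 0.9751 (n=27), H_right = 0.684 (n=33)
H_children = (27/60)·0.9751 + (33/60)·0.684 = 0.815
IG = 0.9481 - 0.815 = 0.1331

0.1331


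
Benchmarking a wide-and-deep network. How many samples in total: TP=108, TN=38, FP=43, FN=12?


Total = TP + TN + FP + FN
= 108 + 38 + 43 + 12
= 201
(Predicted positive: 151, predicted negative: 50)

201


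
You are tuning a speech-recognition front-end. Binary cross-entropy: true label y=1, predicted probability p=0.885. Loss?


BCE = -[y·ln(p) + (1-y)·ln(1-p)]
= -1·ln(0.885) - 0
= -ln(0.885) = 0.1222

0.1222


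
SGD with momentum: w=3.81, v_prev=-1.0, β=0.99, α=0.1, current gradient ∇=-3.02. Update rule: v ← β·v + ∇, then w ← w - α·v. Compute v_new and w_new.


v_new = 0.99·-1.0 - 3.02 = -0.99 - 3.02 = -4.01
w_new = 3.81 - 0.1·-4.01 = 3.81 + 0.401 = 4.211

v_new=-4.01, w_new=4.211


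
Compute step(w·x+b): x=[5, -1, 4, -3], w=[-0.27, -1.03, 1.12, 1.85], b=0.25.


z = (5)·(-0.27) + (-1)·(-1.03) + (4)·(1.12) + (-3)·(1.85) + 0.25
  = -1.14
step(z) = 0 (z<0)

0


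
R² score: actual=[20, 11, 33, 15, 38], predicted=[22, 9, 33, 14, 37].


ȳ = 23.4
SS_res = Σ(y-ŷ)² = 10
SS_tot = Σ(y-ȳ)² = 541.2
R² = 1 - SS_res/SS_tot = 1 - 0.0185 = 0.9815

0.9815


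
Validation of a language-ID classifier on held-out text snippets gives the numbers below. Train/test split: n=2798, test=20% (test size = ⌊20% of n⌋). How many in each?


Test = ⌊2798·20/100⌋ = 559
Train = 2798 - 559 = 2239

Train: 2239, Test: 559


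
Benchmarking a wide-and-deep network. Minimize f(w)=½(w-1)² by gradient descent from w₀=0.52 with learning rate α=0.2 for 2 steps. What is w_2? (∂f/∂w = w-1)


step 1: grad = 0.52-1 = -0.48; w = 0.52 - 0.2·(-0.48) = 0.616
step 2: grad = 0.616-1 = -0.384; w = 0.616 - 0.2·(-0.384) = 0.6928

0.6928


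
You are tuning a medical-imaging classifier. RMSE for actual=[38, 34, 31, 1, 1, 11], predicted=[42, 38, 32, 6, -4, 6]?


MSE = 108/6 = 18
RMSE = √(108/6) = 4.2426

4.2426


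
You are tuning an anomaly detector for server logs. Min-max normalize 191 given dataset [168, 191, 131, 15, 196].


min=15, max=196
(191-15)/(196-15) = 176/181 = 0.9724

0.9724


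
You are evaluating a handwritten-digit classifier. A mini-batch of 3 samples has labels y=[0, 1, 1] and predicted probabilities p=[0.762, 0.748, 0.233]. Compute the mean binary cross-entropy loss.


L[0] = -ln(1-0.762) = -ln(0.238) = 1.4355
L[1] = -ln(0.748) = 0.2904
L[2] = -ln(0.233) = 1.4567
mean = (1.4355 + 0.2904 + 1.4567)/3 = 1.0609

1.0609


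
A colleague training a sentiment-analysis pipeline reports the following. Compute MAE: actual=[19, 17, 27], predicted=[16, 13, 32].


Absolute errors: |19-16|=3, |17-13|=4, |27-32|=5
Sum = 12
MAE = 12/3 = 4

4


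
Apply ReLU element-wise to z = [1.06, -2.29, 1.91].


ReLU(1.06) = max(0, 1.06) = 1.06
ReLU(-2.29) = max(0, -2.29) = 0.0
ReLU(1.91) = max(0, 1.91) = 1.91
result = [1.06, 0.0, 1.91]

[1.06, 0.0, 1.91]


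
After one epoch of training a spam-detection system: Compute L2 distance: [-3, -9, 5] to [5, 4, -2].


d = √((-3-5)² + (-9-4)² + (5+ 2)²)
  = √(64 + 169 + 49)
  = √282 = 16.7929

16.7929


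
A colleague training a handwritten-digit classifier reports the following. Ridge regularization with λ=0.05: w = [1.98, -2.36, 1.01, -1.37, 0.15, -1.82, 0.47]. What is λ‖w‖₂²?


‖w‖₂² = (1.98)² + (-2.36)² + (1.01)² + (-1.37)² + (0.15)² + (-1.82)² + (0.47)²
     = 3.9204 + 5.5696 + 1.0201 + 1.8769 + 0.0225 + 3.3124 + 0.2209
     = 15.9428
λ·‖w‖₂² = 0.05·15.9428 = 0.79714

0.79714


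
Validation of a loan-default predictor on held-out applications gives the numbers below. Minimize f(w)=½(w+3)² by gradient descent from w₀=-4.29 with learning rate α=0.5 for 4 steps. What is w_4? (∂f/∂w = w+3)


step 1: grad = -4.29+3 = -1.29; w = -4.29 - 0.5·(-1.29) = -3.645
step 2: grad = -3.645+3 = -0.645; w = -3.645 - 0.5·(-0.645) = -3.3225
step 3: grad = -3.3225+3 = -0.3225; w = -3.3225 - 0.5·(-0.3225) = -3.16125
step 4: grad = -3.16125+3 = -0.16125; w = -3.16125 - 0.5·(-0.16125) = -3.080625

-3.080625


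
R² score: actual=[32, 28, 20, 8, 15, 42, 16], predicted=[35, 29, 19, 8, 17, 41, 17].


ȳ = 23
SS_res = Σ(y-ŷ)² = 17
SS_tot = Σ(y-ȳ)² = 814
R² = 1 - SS_res/SS_tot = 1 - 0.0209 = 0.9791

0.9791


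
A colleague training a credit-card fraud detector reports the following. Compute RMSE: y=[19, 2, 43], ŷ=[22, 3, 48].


MSE = 35/3 = 11.6667
RMSE = √(35/3) = 3.4157

3.4157


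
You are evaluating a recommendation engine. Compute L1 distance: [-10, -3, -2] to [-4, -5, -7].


d = |-10+ 4| + |-3+ 5| + |-2+ 7|
  = 6 + 2 + 5
  = 13

13


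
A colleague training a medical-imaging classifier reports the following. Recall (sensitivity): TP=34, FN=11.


Recall = TP/(TP+FN)
= 34/(34+11)
= 34/45 = 75.56%

75.56%


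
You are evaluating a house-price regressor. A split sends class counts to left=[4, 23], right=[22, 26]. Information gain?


Parent = [26, 49], H_parent = 0.9311
H_left = 0.6052 (n=27), H_right = 0.995 (n=48)
H_children = (27/75)·0.6052 + (48/75)·0.995 = 0.8547
IG = 0.9311 - 0.8547 = 0.0764

0.0764


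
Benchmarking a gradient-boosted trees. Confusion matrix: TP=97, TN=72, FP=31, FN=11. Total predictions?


Total = TP + TN + FP + FN
= 97 + 72 + 31 + 11
= 211
(Predicted positive: 128, predicted negative: 83)

211


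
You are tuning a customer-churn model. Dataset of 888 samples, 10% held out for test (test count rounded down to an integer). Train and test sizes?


Test = ⌊888·10/100⌋ = 88
Train = 888 - 88 = 800

Train: 800, Test: 88


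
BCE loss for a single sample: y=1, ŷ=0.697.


BCE = -[y·ln(p) + (1-y)·ln(1-p)]
= -1·ln(0.697) - 0
= -ln(0.697) = 0.361

0.361


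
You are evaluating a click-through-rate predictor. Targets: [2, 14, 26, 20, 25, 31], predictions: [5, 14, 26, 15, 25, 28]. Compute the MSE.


Squared errors: (2-5)²=9, (14-14)²=0, (26-26)²=0, (20-15)²=25, (25-25)²=0, (31-28)²=9
Sum = 43
MSE = 43/6 = 43/6

43/6


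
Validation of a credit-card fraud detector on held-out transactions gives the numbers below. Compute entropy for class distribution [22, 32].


Probabilities: [22/54, 32/54] ≈ [0.4074, 0.5926]
H = -((22/54)·log₂(22/54) + (32/54)·log₂(32/54))
  = 0.9751 bits

0.9751 bits


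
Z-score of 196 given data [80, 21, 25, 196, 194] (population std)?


μ = 103.2, σ = 77.8033
z = (196 - 103.2)/77.8033 = 1.1928

1.1928


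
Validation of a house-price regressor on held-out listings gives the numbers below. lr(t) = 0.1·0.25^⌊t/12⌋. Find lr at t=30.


n_drops = ⌊30/12⌋ = 2
lr = 0.1·0.25^2 = 0.1·0.0625 = 0.00625

0.00625


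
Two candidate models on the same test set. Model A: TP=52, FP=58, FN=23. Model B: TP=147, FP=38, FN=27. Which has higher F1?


Model A: P=52/110=0.4727, R=52/75=0.6933, F1=2PR/(P+R)=2TP/(2TP+FP+FN)=104/185=0.5622
Model B: P=147/185=0.7946, R=147/174=0.8448, F1=2PR/(P+R)=2TP/(2TP+FP+FN)=294/359=0.8189
0.5622 < 0.8189 → Model B

Model B


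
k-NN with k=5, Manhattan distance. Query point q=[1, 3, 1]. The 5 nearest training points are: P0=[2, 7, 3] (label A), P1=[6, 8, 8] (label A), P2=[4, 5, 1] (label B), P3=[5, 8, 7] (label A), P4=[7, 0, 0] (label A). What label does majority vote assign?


d(q,P0) = 7  (label A)
d(q,P1) = 17  (label A)
d(q,P2) = 5  (label B)
d(q,P3) = 15  (label A)
d(q,P4) = 10  (label A)
Votes: A=4, B=1
Majority → A

A


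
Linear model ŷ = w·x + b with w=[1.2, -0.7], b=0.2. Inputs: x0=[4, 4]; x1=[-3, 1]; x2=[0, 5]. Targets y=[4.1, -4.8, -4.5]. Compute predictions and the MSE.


ŷ0 = (1.2)·(4) + (-0.7)·(4) + 0.2 = 2.2
ŷ1 = (1.2)·(-3) + (-0.7)·(1) + 0.2 = -4.1
ŷ2 = (1.2)·(0) + (-0.7)·(5) + 0.2 = -3.3
errors² = [3.61, 0.49, 1.44]
MSE = 5.5400/3 = 1.8467

1.8467


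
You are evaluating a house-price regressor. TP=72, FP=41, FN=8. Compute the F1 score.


Precision = 72/113 = 0.6372
Recall = 72/80 = 0.9
F1 = 2·P·R/(P+R) = 2·TP/(2·TP+FP+FN) = 144/(144+41+8) = 144/193 = 0.7461

0.7461


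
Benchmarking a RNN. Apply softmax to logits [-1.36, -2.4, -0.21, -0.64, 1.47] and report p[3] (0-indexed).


Exponentials: e^-1.36=0.2567, e^-2.4=0.0907, e^-0.21=0.8106, e^-0.64=0.5273, e^1.47=4.3492
Sum = 6.0345
Softmax = [0.0425, 0.015, 0.1343, 0.0874, 0.7207]
p[3] = 0.5273/6.0345 = 0.0874

0.0874


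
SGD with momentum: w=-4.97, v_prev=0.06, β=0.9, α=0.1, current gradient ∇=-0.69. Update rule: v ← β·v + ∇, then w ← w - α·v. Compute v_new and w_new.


v_new = 0.9·0.06 - 0.69 = 0.054 - 0.69 = -0.636
w_new = -4.97 - 0.1·-0.636 = -4.97 + 0.0636 = -4.9064

v_new=-0.636, w_new=-4.9064


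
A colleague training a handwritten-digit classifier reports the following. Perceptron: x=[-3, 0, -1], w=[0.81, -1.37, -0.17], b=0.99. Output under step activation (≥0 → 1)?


z = (-3)·(0.81) + (0)·(-1.37) + (-1)·(-0.17) + 0.99
  = -1.27
step(z) = 0 (z<0)

0


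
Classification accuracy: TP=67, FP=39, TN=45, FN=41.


Accuracy = (TP+TN)/(TP+TN+FP+FN)
= (67+45)/(192)
= 112/192 = 58.33%

58.33%


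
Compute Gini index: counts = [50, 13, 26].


Probabilities: [50/89, 13/89, 26/89] ≈ [0.5618, 0.1461, 0.2921]
Σpᵢ² = (2500 + 169 + 676)/89² = 3345/7921
Gini = 1 - Σpᵢ² = 1 - 3345/7921 = 0.5777

0.5777


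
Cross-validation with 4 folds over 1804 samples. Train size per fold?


Fold size = 1804/4 = 451
Training per fold = 1804 - 451 = 1353

1353


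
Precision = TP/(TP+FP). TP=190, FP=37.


Precision = TP/(TP+FP)
= 190/(190+37)
= 190/227 = 83.7%

83.7%


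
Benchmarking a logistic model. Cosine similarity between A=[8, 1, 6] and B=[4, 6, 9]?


A·B = 8·4 + 1·6 + 6·9 = 92
‖A‖ = √101 = 10.0499, ‖B‖ = √133 = 11.5326
cos = 92/(√101·√133) = 92/√13433 = 0.7938

0.7938


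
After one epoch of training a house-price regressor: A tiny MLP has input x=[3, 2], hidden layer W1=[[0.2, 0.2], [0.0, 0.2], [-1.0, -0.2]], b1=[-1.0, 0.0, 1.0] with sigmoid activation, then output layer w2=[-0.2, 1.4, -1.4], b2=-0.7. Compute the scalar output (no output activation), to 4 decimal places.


z1[0] = (0.2)·(3) + (0.2)·(2) - 1.0 = 0.0
z1[1] = (0.0)·(3) + (0.2)·(2) + 0.0 = 0.4
z1[2] = (-1.0)·(3) + (-0.2)·(2) + 1.0 = -2.4
h = sigmoid(z1) = [0.5, 0.5987, 0.0832]
output = (-0.2)·(0.5) + (1.4)·(0.5987) + (-1.4)·(0.0832) - 0.7 = -0.0783

-0.0783


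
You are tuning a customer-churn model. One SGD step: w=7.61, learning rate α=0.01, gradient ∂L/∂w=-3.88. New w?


w_new = w - α·∇
= 7.61 - 0.01·-3.88
= 7.61 + 0.0388
= 7.6488

7.6488


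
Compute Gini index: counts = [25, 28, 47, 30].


Probabilities: [25/130, 28/130, 47/130, 30/130] ≈ [0.1923, 0.2154, 0.3615, 0.2308]
Σpᵢ² = (625 + 784 + 2209 + 900)/130² = 4518/16900
Gini = 1 - Σpᵢ² = 1 - 4518/16900 = 0.7327

0.7327


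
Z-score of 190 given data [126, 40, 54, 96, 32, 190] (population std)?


μ = 89.6667, σ = 55.5148
z = (190 - 89.6667)/55.5148 = 1.8073

1.8073


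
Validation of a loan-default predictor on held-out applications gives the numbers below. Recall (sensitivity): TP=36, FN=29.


Recall = TP/(TP+FN)
= 36/(36+29)
= 36/65 = 55.38%

55.38%


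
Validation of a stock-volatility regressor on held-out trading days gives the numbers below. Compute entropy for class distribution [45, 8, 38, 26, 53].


Probabilities: [45/170, 8/170, 38/170, 26/170, 53/170] ≈ [0.2647, 0.0471, 0.2235, 0.1529, 0.3118]
H = -((45/170)·log₂(45/170) + (8/170)·log₂(8/170) + (38/170)·log₂(38/170) + (26/170)·log₂(26/170) + (53/170)·log₂(53/170))
  = 2.1368 bits

2.1368 bits


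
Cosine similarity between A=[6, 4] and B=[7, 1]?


A·B = 6·7 + 4·1 = 46
‖A‖ = √52 = 7.2111, ‖B‖ = √50 = 7.0711
cos = 46/(√52·√50) = 46/√2600 = 0.9021

0.9021


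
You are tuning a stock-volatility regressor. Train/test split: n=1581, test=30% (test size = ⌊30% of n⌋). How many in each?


Test = ⌊1581·30/100⌋ = 474
Train = 1581 - 474 = 1107

Train: 1107, Test: 474


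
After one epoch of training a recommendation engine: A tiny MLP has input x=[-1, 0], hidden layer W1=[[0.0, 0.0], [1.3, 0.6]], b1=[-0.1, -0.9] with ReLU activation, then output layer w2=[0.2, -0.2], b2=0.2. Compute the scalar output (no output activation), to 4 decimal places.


z1[0] = (0.0)·(-1) + (0.0)·(0) - 0.1 = -0.1
z1[1] = (1.3)·(-1) + (0.6)·(0) - 0.9 = -2.2
h = ReLU(z1) = [0.0, 0.0]
output = (0.2)·(0.0) + (-0.2)·(0.0) + 0.2 = 0.2

0.2


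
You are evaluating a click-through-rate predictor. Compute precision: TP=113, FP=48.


Precision = TP/(TP+FP)
= 113/(113+48)
= 113/161 = 70.19%

70.19%


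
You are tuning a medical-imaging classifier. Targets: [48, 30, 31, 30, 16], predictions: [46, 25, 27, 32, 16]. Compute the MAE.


Absolute errors: |48-46|=2, |30-25|=5, |31-27|=4, |30-32|=2, |16-16|=0
Sum = 13
MAE = 13/5 = 13/5

13/5


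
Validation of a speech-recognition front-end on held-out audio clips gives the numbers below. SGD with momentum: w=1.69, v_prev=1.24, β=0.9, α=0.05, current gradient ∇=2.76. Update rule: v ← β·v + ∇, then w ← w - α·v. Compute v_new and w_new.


v_new = 0.9·1.24 + 2.76 = 1.116 + 2.76 = 3.876
w_new = 1.69 - 0.05·3.876 = 1.69 - 0.1938 = 1.4962

v_new=3.876, w_new=1.4962


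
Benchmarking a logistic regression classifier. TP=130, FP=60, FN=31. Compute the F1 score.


Precision = 130/190 = 0.6842
Recall = 130/161 = 0.8075
F1 = 2·P·R/(P+R) = 2·TP/(2·TP+FP+FN) = 260/(260+60+31) = 260/351 = 0.7407

0.7407


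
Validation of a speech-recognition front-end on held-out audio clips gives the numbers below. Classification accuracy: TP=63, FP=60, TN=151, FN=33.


Accuracy = (TP+TN)/(TP+TN+FP+FN)
= (63+151)/(307)
= 214/307 = 69.71%

69.71%


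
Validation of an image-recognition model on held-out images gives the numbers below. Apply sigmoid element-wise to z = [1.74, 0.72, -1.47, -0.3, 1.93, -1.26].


σ(1.74) = 1/(1+e^-1.74) = 0.8507
σ(0.72) = 1/(1+e^-0.72) = 0.6726
σ(-1.47) = 1/(1+e^1.47) = 0.1869
σ(-0.3) = 1/(1+e^0.3) = 0.4256
σ(1.93) = 1/(1+e^-1.93) = 0.8732
σ(-1.26) = 1/(1+e^1.26) = 0.221
result = [0.8507, 0.6726, 0.1869, 0.4256, 0.8732, 0.221]

[0.8507, 0.6726, 0.1869, 0.4256, 0.8732, 0.221]


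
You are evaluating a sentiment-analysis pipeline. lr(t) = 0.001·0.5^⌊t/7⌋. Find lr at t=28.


n_drops = ⌊28/7⌋ = 4
lr = 0.001·0.5^4 = 0.001·0.0625 = 0.0000625

0.0000625


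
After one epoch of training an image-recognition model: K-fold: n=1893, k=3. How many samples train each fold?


Fold size = 1893/3 = 631
Training per fold = 1893 - 631 = 1262

1262


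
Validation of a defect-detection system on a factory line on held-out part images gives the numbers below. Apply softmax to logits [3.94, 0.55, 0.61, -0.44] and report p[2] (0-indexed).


Exponentials: e^3.94=51.4186, e^0.55=1.7333, e^0.61=1.8404, e^-0.44=0.644
Sum = 55.6363
Softmax = [0.9242, 0.0312, 0.0331, 0.0116]
p[2] = 1.8404/55.6363 = 0.0331

0.0331


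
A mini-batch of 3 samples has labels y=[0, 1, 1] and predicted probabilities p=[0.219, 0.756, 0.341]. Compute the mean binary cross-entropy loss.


L[0] = -ln(1-0.219) = -ln(0.781) = 0.2472
L[1] = -ln(0.756) = 0.2797
L[2] = -ln(0.341) = 1.0759
mean = (0.2472 + 0.2797 + 1.0759)/3 = 0.5343

0.5343


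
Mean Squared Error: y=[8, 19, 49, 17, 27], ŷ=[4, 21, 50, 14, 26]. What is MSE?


Squared errors: (8-4)²=16, (19-21)²=4, (49-50)²=1, (17-14)²=9, (27-26)²=1
Sum = 31
MSE = 31/5 = 31/5

31/5


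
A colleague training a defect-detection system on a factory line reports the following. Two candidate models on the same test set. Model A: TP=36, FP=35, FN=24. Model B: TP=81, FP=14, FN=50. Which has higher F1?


Model A: P=36/71=0.507, R=36/60=0.6, F1=2PR/(P+R)=2TP/(2TP+FP+FN)=72/131=0.5496
Model B: P=81/95=0.8526, R=81/131=0.6183, F1=2PR/(P+R)=2TP/(2TP+FP+FN)=162/226=0.7168
0.5496 < 0.7168 → Model B

Model B


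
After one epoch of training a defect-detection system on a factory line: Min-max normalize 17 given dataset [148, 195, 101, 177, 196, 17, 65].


min=17, max=196
(17-17)/(196-17) = 0/179 = 0.0

0.0


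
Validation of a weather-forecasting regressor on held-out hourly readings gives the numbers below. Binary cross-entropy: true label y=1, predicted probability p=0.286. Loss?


BCE = -[y·ln(p) + (1-y)·ln(1-p)]
= -1·ln(0.286) - 0
= -ln(0.286) = 1.2518

1.2518


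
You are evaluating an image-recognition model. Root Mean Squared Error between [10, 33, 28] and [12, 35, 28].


MSE = 8/3 = 2.6667
RMSE = √(8/3) = 1.633

1.633


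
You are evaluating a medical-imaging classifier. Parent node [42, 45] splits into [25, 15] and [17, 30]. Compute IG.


Parent = [42, 45], H_parent = 0.9991
H_left = 0.9544 (n=40), H_right = 0.9441 (n=47)
H_children = (40/87)·0.9544 + (47/87)·0.9441 = 0.9488
IG = 0.9991 - 0.9488 = 0.0503

0.0503


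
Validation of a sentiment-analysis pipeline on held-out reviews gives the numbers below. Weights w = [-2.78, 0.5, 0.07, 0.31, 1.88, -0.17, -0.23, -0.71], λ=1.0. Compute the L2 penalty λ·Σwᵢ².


‖w‖₂² = (-2.78)² + (0.5)² + (0.07)² + (0.31)² + (1.88)² + (-0.17)² + (-0.23)² + (-0.71)²
     = 7.7284 + 0.25 + 0.0049 + 0.0961 + 3.5344 + 0.0289 + 0.0529 + 0.5041
     = 12.1997
λ·‖w‖₂² = 1.0·12.1997 = 12.1997

12.1997


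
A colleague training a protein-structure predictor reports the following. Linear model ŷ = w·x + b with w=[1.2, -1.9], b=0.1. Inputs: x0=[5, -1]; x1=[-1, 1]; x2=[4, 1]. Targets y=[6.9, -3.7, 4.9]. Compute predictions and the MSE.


ŷ0 = (1.2)·(5) + (-1.9)·(-1) + 0.1 = 8.0
ŷ1 = (1.2)·(-1) + (-1.9)·(1) + 0.1 = -3.0
ŷ2 = (1.2)·(4) + (-1.9)·(1) + 0.1 = 3.0
errors² = [1.21, 0.49, 3.61]
MSE = 5.3100/3 = 1.77

1.77


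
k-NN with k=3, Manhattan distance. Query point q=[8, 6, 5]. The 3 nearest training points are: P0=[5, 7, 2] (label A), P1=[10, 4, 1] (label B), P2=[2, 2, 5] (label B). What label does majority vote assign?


d(q,P0) = 7  (label A)
d(q,P1) = 8  (label B)
d(q,P2) = 10  (label B)
Votes: A=1, B=2
Majority → B

B


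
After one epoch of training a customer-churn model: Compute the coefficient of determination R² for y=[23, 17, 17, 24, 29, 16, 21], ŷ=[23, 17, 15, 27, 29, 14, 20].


ȳ = 21
SS_res = Σ(y-ŷ)² = 18
SS_tot = Σ(y-ȳ)² = 134
R² = 1 - SS_res/SS_tot = 1 - 0.1343 = 0.8657

0.8657


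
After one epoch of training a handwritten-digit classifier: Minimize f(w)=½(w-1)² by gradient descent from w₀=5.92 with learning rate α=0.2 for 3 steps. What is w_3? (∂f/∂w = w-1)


step 1: grad = 5.92-1 = 4.92; w = 5.92 - 0.2·(4.92) = 4.936
step 2: grad = 4.936-1 = 3.936; w = 4.936 - 0.2·(3.936) = 4.1488
step 3: grad = 4.1488-1 = 3.1488; w = 4.1488 - 0.2·(3.1488) = 3.51904

3.51904


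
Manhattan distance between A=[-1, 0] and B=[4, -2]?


d = |-1-4| + |0+ 2|
  = 5 + 2
  = 7

7


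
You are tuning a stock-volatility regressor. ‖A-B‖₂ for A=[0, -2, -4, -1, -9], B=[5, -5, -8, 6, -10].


d = √((0-5)² + (-2+ 5)² + (-4+ 8)² + (-1-6)² + (-9+ 10)²)
  = √(25 + 9 + 16 + 49 + 1)
  = √100 = 10.0

10.0


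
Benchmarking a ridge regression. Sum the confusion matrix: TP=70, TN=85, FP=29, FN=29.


Total = TP + TN + FP + FN
= 70 + 85 + 29 + 29
= 213
(Predicted positive: 99, predicted negative: 114)

213


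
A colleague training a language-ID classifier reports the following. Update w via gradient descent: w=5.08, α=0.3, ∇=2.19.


w_new = w - α·∇
= 5.08 - 0.3·2.19
= 5.08 - 0.657
= 4.423

4.423


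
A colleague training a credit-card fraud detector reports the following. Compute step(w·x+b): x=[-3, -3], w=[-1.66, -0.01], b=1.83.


z = (-3)·(-1.66) + (-3)·(-0.01) + 1.83
  = 6.84
step(z) = 1 (z≥0)

1


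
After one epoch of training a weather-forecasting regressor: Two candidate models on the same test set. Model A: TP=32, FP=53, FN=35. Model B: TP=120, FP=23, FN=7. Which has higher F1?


Model A: P=32/85=0.3765, R=32/67=0.4776, F1=2PR/(P+R)=2TP/(2TP+FP+FN)=64/152=0.4211
Model B: P=120/143=0.8392, R=120/127=0.9449, F1=2PR/(P+R)=2TP/(2TP+FP+FN)=240/270=0.8889
0.4211 < 0.8889 → Model B

Model B


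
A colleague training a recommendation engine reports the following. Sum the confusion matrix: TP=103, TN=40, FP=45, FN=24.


Total = TP + TN + FP + FN
= 103 + 40 + 45 + 24
= 212
(Predicted positive: 148, predicted negative: 64)

212


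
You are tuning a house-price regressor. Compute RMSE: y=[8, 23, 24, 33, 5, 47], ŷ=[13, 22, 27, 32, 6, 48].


MSE = 38/6 = 6.3333
RMSE = √(38/6) = 2.5166

2.5166


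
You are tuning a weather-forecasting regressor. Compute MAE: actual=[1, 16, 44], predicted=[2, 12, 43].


Absolute errors: |1-2|=1, |16-12|=4, |44-43|=1
Sum = 6
MAE = 6/3 = 2

2


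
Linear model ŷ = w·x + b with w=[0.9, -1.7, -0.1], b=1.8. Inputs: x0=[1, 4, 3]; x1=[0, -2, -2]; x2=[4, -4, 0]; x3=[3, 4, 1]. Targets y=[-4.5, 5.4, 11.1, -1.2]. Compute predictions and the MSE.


ŷ0 = (0.9)·(1) + (-1.7)·(4) + (-0.1)·(3) + 1.8 = -4.4
ŷ1 = (0.9)·(0) + (-1.7)·(-2) + (-0.1)·(-2) + 1.8 = 5.4
ŷ2 = (0.9)·(4) + (-1.7)·(-4) + (-0.1)·(0) + 1.8 = 12.2
ŷ3 = (0.9)·(3) + (-1.7)·(4) + (-0.1)·(1) + 1.8 = -2.4
errors² = [0.01, 0.0, 1.21, 1.44]
MSE = 2.6600/4 = 0.665

0.665


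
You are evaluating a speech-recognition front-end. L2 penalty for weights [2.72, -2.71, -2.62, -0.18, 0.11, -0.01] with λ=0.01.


‖w‖₂² = (2.72)² + (-2.71)² + (-2.62)² + (-0.18)² + (0.11)² + (-0.01)²
     = 7.3984 + 7.3441 + 6.8644 + 0.0324 + 0.0121 + 0.0001
     = 21.6515
λ·‖w‖₂² = 0.01·21.6515 = 0.216515

0.216515


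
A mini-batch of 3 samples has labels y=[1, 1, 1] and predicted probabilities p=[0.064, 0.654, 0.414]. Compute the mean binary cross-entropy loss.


L[0] = -ln(0.064) = 2.7489
L[1] = -ln(0.654) = 0.4246
L[2] = -ln(0.414) = 0.8819
mean = (2.7489 + 0.4246 + 0.8819)/3 = 1.3518

1.3518


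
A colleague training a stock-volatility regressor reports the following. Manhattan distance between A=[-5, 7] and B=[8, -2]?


d = |-5-8| + |7+ 2|
  = 13 + 9
  = 22

22


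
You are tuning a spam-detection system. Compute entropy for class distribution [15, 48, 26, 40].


Probabilities: [15/129, 48/129, 26/129, 40/129] ≈ [0.1163, 0.3721, 0.2016, 0.3101]
H = -((15/129)·log₂(15/129) + (48/129)·log₂(48/129) + (26/129)·log₂(26/129) + (40/129)·log₂(40/129))
  = 1.8812 bits

1.8812 bits


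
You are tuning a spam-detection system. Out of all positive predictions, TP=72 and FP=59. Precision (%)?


Precision = TP/(TP+FP)
= 72/(72+59)
= 72/131 = 54.96%

54.96%


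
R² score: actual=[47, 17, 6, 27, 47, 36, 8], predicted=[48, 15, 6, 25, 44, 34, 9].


ȳ = 26.8571
SS_res = Σ(y-ŷ)² = 23
SS_tot = Σ(y-ȳ)² = 1782.86
R² = 1 - SS_res/SS_tot = 1 - 0.0129 = 0.9871

0.9871


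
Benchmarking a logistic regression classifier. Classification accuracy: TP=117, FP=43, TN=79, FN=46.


Accuracy = (TP+TN)/(TP+TN+FP+FN)
= (117+79)/(285)
= 196/285 = 68.77%

68.77%


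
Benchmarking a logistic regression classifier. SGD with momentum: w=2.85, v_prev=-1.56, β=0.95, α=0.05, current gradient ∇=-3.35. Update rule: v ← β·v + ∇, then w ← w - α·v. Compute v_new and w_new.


v_new = 0.95·-1.56 - 3.35 = -1.482 - 3.35 = -4.832
w_new = 2.85 - 0.05·-4.832 = 2.85 + 0.2416 = 3.0916

v_new=-4.832, w_new=3.0916


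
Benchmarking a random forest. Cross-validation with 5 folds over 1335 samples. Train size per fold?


Fold size = 1335/5 = 267
Training per fold = 1335 - 267 = 1068

1068


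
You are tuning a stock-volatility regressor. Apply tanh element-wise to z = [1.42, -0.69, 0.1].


tanh(1.42) = 0.8896
tanh(-0.69) = -0.598
tanh(0.1) = 0.0997
result = [0.8896, -0.598, 0.0997]

[0.8896, -0.598, 0.0997]


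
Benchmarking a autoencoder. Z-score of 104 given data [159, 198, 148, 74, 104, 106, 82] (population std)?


μ = 124.4286, σ = 41.8564
z = (104 - 124.4286)/41.8564 = -0.4881

-0.4881


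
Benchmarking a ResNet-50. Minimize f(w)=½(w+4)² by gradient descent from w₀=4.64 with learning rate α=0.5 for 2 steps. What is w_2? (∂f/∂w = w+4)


step 1: grad = 4.64+4 = 8.64; w = 4.64 - 0.5·(8.64) = 0.32
step 2: grad = 0.32+4 = 4.32; w = 0.32 - 0.5·(4.32) = -1.84

-1.84


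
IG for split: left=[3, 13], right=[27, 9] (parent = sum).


Parent = [30, 22], H_parent = 0.9829
H_left = 0.6962 (n=16), H_right = 0.8113 (n=36)
H_children = (16/52)·0.6962 + (36/52)·0.8113 = 0.7759
IG = 0.9829 - 0.7759 = 0.207

0.207


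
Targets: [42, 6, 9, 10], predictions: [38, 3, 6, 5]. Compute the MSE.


Squared errors: (42-38)²=16, (6-3)²=9, (9-6)²=9, (10-5)²=25
Sum = 59
MSE = 59/4 = 59/4

59/4


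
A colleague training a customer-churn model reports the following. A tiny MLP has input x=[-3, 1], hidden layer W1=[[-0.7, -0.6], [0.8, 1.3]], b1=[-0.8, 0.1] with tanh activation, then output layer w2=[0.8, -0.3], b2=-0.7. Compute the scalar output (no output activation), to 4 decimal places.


z1[0] = (-0.7)·(-3) + (-0.6)·(1) - 0.8 = 0.7
z1[1] = (0.8)·(-3) + (1.3)·(1) + 0.1 = -1.0
h = tanh(z1) = [0.6044, -0.7616]
output = (0.8)·(0.6044) + (-0.3)·(-0.7616) - 0.7 = 0.012

0.012


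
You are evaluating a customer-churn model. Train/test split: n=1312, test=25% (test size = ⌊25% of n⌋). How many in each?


Test = ⌊1312·25/100⌋ = 328
Train = 1312 - 328 = 984

Train: 984, Test: 328


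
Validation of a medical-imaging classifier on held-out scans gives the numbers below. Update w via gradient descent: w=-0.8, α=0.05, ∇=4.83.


w_new = w - α·∇
= -0.8 - 0.05·4.83
= -0.8 - 0.2415
= -1.0415

-1.0415


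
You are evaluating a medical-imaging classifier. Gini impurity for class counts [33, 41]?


Probabilities: [33/74, 41/74] ≈ [0.4459, 0.5541]
Σpᵢ² = (1089 + 1681)/74² = 2770/5476
Gini = 1 - Σpᵢ² = 1 - 2770/5476 = 0.4942

0.4942


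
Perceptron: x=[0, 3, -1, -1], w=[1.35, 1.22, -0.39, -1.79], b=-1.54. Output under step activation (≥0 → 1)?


z = (0)·(1.35) + (3)·(1.22) + (-1)·(-0.39) + (-1)·(-1.79) - 1.54
  = 4.3
step(z) = 1 (z≥0)

1


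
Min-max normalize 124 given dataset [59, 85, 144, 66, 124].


min=59, max=144
(124-59)/(144-59) = 65/85 = 0.7647

0.7647


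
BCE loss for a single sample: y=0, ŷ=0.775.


BCE = -[y·ln(p) + (1-y)·ln(1-p)]
= -0 - 1·ln(1-0.775)
= -ln(0.225) = 1.4917

1.4917


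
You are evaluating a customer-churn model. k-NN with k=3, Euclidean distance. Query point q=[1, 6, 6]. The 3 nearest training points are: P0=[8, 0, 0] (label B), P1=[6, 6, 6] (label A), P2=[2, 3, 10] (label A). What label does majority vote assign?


d(q,P0) = 11.0  (label B)
d(q,P1) = 5.0  (label A)
d(q,P2) = 5.099  (label A)
Votes: A=2, B=1
Majority → A

A


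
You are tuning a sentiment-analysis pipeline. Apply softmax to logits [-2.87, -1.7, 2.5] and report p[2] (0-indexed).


Exponentials: e^-2.87=0.0567, e^-1.7=0.1827, e^2.5=12.1825
Sum = 12.4219
Softmax = [0.0046, 0.0147, 0.9807]
p[2] = 12.1825/12.4219 = 0.9807

0.9807


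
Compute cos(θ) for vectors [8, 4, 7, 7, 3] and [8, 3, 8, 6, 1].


A·B = 8·8 + 4·3 + 7·8 + 7·6 + 3·1 = 177
‖A‖ = √187 = 13.6748, ‖B‖ = √174 = 13.1909
cos = 177/(√187·√174) = 177/√32538 = 0.9812

0.9812


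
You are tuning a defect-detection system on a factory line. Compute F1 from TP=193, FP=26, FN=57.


Precision = 193/219 = 0.8813
Recall = 193/250 = 0.772
F1 = 2·P·R/(P+R) = 2·TP/(2·TP+FP+FN) = 386/(386+26+57) = 386/469 = 0.823

0.823


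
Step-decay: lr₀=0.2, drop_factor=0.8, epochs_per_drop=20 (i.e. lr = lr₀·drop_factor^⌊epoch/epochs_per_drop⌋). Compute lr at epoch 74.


n_drops = ⌊74/20⌋ = 3
lr = 0.2·0.8^3 = 0.2·0.512 = 0.1024

0.1024


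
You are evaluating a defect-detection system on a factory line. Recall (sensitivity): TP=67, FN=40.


Recall = TP/(TP+FN)
= 67/(67+40)
= 67/107 = 62.62%

62.62%


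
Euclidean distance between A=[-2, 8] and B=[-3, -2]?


d = √((-2+ 3)² + (8+ 2)²)
  = √(1 + 100)
  = √101 = 10.0499

10.0499


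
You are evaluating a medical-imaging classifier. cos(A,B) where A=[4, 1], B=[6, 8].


A·B = 4·6 + 1·8 = 32
‖A‖ = √17 = 4.1231, ‖B‖ = √100 = 10
cos = 32/(√17·√100) = 32/√1700 = 0.7761

0.7761


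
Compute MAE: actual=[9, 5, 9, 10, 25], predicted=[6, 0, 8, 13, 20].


Absolute errors: |9-6|=3, |5-0|=5, |9-8|=1, |10-13|=3, |25-20|=5
Sum = 17
MAE = 17/5 = 17/5

17/5


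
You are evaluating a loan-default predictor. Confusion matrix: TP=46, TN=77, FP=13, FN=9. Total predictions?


Total = TP + TN + FP + FN
= 46 + 77 + 13 + 9
= 145
(Predicted positive: 59, predicted negative: 86)

145


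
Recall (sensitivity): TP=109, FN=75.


Recall = TP/(TP+FN)
= 109/(109+75)
= 109/184 = 59.24%

59.24%


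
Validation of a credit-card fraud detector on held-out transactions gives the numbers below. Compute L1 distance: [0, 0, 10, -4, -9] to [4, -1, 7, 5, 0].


d = |0-4| + |0+ 1| + |10-7| + |-4-5| + |-9-0|
  = 4 + 1 + 3 + 9 + 9
  = 26

26


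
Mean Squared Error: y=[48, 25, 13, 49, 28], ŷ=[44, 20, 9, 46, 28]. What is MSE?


Squared errors: (48-44)²=16, (25-20)²=25, (13-9)²=16, (49-46)²=9, (28-28)²=0
Sum = 66
MSE = 66/5 = 66/5

66/5


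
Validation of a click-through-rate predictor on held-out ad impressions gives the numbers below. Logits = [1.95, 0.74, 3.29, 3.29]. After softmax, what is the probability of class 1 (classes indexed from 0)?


Exponentials: e^1.95=7.0287, e^0.74=2.0959, e^3.29=26.8429, e^3.29=26.8429
Sum = 62.8104
Softmax = [0.1119, 0.0334, 0.4274, 0.4274]
p[1] = 2.0959/62.8104 = 0.0334

0.0334


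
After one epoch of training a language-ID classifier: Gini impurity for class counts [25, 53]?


Probabilities: [25/78, 53/78] ≈ [0.3205, 0.6795]
Σpᵢ² = (625 + 2809)/78² = 3434/6084
Gini = 1 - Σpᵢ² = 1 - 3434/6084 = 0.4356

0.4356


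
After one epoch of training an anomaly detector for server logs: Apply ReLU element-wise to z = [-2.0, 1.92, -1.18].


ReLU(-2.0) = max(0, -2.0) = 0.0
ReLU(1.92) = max(0, 1.92) = 1.92
ReLU(-1.18) = max(0, -1.18) = 0.0
result = [0.0, 1.92, 0.0]

[0.0, 1.92, 0.0]


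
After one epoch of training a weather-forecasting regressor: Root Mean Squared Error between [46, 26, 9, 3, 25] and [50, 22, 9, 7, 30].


MSE = 73/5 = 14.6
RMSE = √(73/5) = 3.821

3.821


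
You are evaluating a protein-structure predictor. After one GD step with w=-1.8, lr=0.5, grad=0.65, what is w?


w_new = w - α·∇
= -1.8 - 0.5·0.65
= -1.8 - 0.325
= -2.125

-2.125


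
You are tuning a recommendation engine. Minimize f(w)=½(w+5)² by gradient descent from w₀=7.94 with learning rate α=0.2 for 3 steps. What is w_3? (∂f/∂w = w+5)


step 1: grad = 7.94+5 = 12.94; w = 7.94 - 0.2·(12.94) = 5.352
step 2: grad = 5.352+5 = 10.352; w = 5.352 - 0.2·(10.352) = 3.2816
step 3: grad = 3.2816+5 = 8.2816; w = 3.2816 - 0.2·(8.2816) = 1.62528

1.62528


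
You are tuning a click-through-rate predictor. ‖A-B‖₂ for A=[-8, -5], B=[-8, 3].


d = √((-8+ 8)² + (-5-3)²)
  = √(0 + 64)
  = √64 = 8.0

8.0


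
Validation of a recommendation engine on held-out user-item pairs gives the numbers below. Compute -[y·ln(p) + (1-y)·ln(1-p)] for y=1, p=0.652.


BCE = -[y·ln(p) + (1-y)·ln(1-p)]
= -1·ln(0.652) - 0
= -ln(0.652) = 0.4277

0.4277


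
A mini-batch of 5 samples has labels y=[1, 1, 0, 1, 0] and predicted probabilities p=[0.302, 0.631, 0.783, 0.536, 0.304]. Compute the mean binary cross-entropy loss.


L[0] = -ln(0.302) = 1.1973
L[1] = -ln(0.631) = 0.4604
L[2] = -ln(1-0.783) = -ln(0.217) = 1.5279
L[3] = -ln(0.536) = 0.6236
L[4] = -ln(1-0.304) = -ln(0.696) = 0.3624
mean = (1.1973 + 0.4604 + 1.5279 + 0.6236 + 0.3624)/5 = 0.8343

0.8343


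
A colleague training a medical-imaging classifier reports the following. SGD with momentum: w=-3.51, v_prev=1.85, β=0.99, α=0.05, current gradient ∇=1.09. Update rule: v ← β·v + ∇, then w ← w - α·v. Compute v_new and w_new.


v_new = 0.99·1.85 + 1.09 = 1.8315 + 1.09 = 2.9215
w_new = -3.51 - 0.05·2.9215 = -3.51 - 0.146075 = -3.656075

v_new=2.9215, w_new=-3.656075


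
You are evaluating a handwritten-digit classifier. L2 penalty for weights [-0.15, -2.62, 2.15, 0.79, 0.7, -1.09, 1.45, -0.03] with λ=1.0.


‖w‖₂² = (-0.15)² + (-2.62)² + (2.15)² + (0.79)² + (0.7)² + (-1.09)² + (1.45)² + (-0.03)²
     = 0.0225 + 6.8644 + 4.6225 + 0.6241 + 0.49 + 1.1881 + 2.1025 + 0.0009
     = 15.915
λ·‖w‖₂² = 1.0·15.915 = 15.915

15.915


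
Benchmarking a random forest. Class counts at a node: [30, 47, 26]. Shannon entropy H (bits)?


Probabilities: [30/103, 47/103, 26/103] ≈ [0.2913, 0.4563, 0.2524]
H = -((30/103)·log₂(30/103) + (47/103)·log₂(47/103) + (26/103)·log₂(26/103))
  = 1.5362 bits

1.5362 bits


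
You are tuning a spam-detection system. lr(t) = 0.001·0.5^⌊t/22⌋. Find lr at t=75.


n_drops = ⌊75/22⌋ = 3
lr = 0.001·0.5^3 = 0.001·0.125 = 0.000125

0.000125


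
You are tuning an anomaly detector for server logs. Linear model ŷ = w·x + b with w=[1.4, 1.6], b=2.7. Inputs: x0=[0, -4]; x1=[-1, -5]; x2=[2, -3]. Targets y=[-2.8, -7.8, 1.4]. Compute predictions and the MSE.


ŷ0 = (1.4)·(0) + (1.6)·(-4) + 2.7 = -3.7
ŷ1 = (1.4)·(-1) + (1.6)·(-5) + 2.7 = -6.7
ŷ2 = (1.4)·(2) + (1.6)·(-3) + 2.7 = 0.7
errors² = [0.81, 1.21, 0.49]
MSE = 2.5100/3 = 0.8367

0.8367


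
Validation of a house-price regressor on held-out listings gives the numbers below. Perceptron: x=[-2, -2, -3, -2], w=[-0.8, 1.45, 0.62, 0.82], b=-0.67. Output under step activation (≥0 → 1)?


z = (-2)·(-0.8) + (-2)·(1.45) + (-3)·(0.62) + (-2)·(0.82) - 0.67
  = -5.47
step(z) = 0 (z<0)

0


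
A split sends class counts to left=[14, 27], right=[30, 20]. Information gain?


Parent = [44, 47], H_parent = 0.9992
H_left = 0.9262 (n=41), H_right = 0.971 (n=50)
H_children = (41/91)·0.9262 + (50/91)·0.971 = 0.9508
IG = 0.9992 - 0.9508 = 0.0484

0.0484


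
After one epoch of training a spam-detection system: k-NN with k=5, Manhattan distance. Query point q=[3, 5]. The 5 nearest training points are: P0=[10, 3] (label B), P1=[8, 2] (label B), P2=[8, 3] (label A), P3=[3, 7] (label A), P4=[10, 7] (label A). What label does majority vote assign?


d(q,P0) = 9  (label B)
d(q,P1) = 8  (label B)
d(q,P2) = 7  (label A)
d(q,P3) = 2  (label A)
d(q,P4) = 9  (label A)
Votes: A=3, B=2
Majority → A

A


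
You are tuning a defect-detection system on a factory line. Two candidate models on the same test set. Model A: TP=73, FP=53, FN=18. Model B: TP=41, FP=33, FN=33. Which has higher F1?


Model A: P=73/126=0.5794, R=73/91=0.8022, F1=2PR/(P+R)=2TP/(2TP+FP+FN)=146/217=0.6728
Model B: P=41/74=0.5541, R=41/74=0.5541, F1=2PR/(P+R)=2TP/(2TP+FP+FN)=82/148=0.5541
0.6728 > 0.5541 → Model A

Model A


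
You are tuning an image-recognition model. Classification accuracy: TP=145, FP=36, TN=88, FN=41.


Accuracy = (TP+TN)/(TP+TN+FP+FN)
= (145+88)/(310)
= 233/310 = 75.16%

75.16%


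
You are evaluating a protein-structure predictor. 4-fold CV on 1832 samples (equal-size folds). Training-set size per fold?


Fold size = 1832/4 = 458
Training per fold = 1832 - 458 = 1374

1374


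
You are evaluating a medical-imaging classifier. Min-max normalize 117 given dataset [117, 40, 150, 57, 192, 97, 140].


min=40, max=192
(117-40)/(192-40) = 77/152 = 0.5066

0.5066


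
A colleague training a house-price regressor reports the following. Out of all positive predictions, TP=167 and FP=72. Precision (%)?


Precision = TP/(TP+FP)
= 167/(167+72)
= 167/239 = 69.87%

69.87%


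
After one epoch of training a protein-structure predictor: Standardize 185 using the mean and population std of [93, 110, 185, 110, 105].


μ = 120.6, σ = 32.7939
z = (185 - 120.6)/32.7939 = 1.9638

1.9638


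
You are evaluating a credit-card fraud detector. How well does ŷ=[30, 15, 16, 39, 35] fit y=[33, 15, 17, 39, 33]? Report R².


ȳ = 27.4
SS_res = Σ(y-ŷ)² = 14
SS_tot = Σ(y-ȳ)² = 459.2
R² = 1 - SS_res/SS_tot = 1 - 0.0305 = 0.9695

0.9695


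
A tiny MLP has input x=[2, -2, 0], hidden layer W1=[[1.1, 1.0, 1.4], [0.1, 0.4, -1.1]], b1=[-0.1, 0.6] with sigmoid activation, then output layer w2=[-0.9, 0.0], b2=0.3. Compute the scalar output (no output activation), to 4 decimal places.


z1[0] = (1.1)·(2) + (1.0)·(-2) + (1.4)·(0) - 0.1 = 0.1
z1[1] = (0.1)·(2) + (0.4)·(-2) + (-1.1)·(0) + 0.6 = 0.0
h = sigmoid(z1) = [0.525, 0.5]
output = (-0.9)·(0.525) + (0.0)·(0.5) + 0.3 = -0.1725

-0.1725


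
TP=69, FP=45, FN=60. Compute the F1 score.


Precision = 69/114 = 0.6053
Recall = 69/129 = 0.5349
F1 = 2·P·R/(P+R) = 2·TP/(2·TP+FP+FN) = 138/(138+45+60) = 138/243 = 0.5679

0.5679


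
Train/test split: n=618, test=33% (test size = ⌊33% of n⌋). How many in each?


Test = ⌊618·33/100⌋ = 203
Train = 618 - 203 = 415

Train: 415, Test: 203


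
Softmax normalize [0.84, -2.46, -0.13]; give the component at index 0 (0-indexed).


Exponentials: e^0.84=2.3164, e^-2.46=0.0854, e^-0.13=0.8781
Sum = 3.2799
Softmax = [0.7062, 0.026, 0.2677]
p[0] = 2.3164/3.2799 = 0.7062

0.7062
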